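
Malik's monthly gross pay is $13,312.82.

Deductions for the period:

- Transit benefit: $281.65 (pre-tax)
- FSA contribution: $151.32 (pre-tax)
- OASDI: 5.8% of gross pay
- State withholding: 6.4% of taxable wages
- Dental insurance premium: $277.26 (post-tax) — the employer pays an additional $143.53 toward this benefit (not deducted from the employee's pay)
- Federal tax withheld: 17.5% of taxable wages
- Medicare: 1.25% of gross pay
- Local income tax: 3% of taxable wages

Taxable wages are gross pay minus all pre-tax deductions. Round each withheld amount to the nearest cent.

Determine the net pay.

FSA contribution: $151.32
Transit benefit: $281.65
Pre-tax total = $151.32 + $281.65 = $432.97
Taxable wages = $13,312.82 − $432.97 = $12,879.85
State withholding: $12,879.85 × 0.064 = $824.31
Federal tax withheld: $12,879.85 × 0.175 = $2,253.97
Local income tax: $12,879.85 × 0.03 = $386.40
OASDI: $13,312.82 × 0.058 = $772.14
Medicare: $13,312.82 × 0.0125 = $166.41
Dental insurance premium: $277.26
(Employer's $143.53 toward dental insurance premium is not withheld from the employee.)
Total deductions = $151.32 + $281.65 + $824.31 + $2,253.97 + $386.40 + $772.14 + $166.41 + $277.26 = $5,113.46
Net pay = $13,312.82 − $5,113.46 = $8,199.36

$8,199.36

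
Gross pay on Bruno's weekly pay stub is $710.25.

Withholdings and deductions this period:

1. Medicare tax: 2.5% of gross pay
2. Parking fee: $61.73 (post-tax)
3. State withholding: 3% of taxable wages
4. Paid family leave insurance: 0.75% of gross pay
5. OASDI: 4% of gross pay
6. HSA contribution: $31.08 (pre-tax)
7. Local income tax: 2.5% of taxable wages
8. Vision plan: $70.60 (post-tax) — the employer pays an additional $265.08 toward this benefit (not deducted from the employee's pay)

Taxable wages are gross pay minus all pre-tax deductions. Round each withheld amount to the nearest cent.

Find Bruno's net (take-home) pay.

HSA contribution: $31.08
Taxable wages = $710.25 − $31.08 = $679.17
Local income tax: $679.17 × 0.025 = $16.98
State withholding: $679.17 × 0.03 = $20.38
Medicare tax: $710.25 × 0.025 = $17.76
Paid family leave insurance: $710.25 × 0.0075 = $5.33
OASDI: $710.25 × 0.04 = $28.41
Vision plan: $70.60
Parking fee: $61.73
(Employer's $265.08 toward vision plan is not withheld from the employee.)
Total deductions = $31.08 + $16.98 + $20.38 + $17.76 + $5.33 + $28.41 + $70.60 + $61.73 = $252.27
Net pay = $710.25 − $252.27 = $457.98

$457.98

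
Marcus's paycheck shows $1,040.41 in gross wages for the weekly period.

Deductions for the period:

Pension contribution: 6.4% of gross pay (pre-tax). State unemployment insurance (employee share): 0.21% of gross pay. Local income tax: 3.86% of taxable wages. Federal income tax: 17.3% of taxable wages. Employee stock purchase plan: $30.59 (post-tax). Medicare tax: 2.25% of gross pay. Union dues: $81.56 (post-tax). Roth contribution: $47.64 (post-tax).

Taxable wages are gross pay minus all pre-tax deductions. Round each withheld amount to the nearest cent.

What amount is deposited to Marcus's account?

$582.38

Pension contribution: $1,040.41 × 0.064 = $66.59
Taxable wages = $1,040.41 − $66.59 = $973.82
Federal income tax: $973.82 × 0.173 = $168.47
Local income tax: $973.82 × 0.0386 = $37.59
State unemployment insurance (employee share): $1,040.41 × 0.0021 = $2.18
Medicare tax: $1,040.41 × 0.0225 = $23.41
Union dues: $81.56
Roth contribution: $47.64
Employee stock purchase plan: $30.59
Total deductions = $66.59 + $168.47 + $37.59 + $2.18 + $23.41 + $81.56 + $47.64 + $30.59 = $458.03
Net pay = $1,040.41 − $458.03 = $582.38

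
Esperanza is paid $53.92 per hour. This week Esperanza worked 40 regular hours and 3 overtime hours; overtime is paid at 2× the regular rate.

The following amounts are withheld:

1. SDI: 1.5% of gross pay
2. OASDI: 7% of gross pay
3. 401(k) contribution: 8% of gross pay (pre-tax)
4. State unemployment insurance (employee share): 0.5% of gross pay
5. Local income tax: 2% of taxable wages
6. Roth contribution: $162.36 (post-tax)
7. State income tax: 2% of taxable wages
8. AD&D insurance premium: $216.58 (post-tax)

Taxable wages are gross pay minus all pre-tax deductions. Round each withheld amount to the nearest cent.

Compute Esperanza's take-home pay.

Regular pay: 40 × $53.92 = $2156.80
Overtime pay: 3 × $53.92 × 2 = $323.52
Gross pay = $2156.80 + $323.52 = $2480.32
401(k) contribution: $2480.32 × 0.08 = $198.43
Taxable wages = $2480.32 − $198.43 = $2281.89
Local income tax: $2281.89 × 0.02 = $45.64
State income tax: $2281.89 × 0.02 = $45.64
SDI: $2480.32 × 0.015 = $37.20
State unemployment insurance (employee share): $2480.32 × 0.005 = $12.40
OASDI: $2480.32 × 0.07 = $173.62
Roth contribution: $162.36
AD&D insurance premium: $216.58
Total deductions = $198.43 + $45.64 + $45.64 + $37.20 + $12.40 + $173.62 + $162.36 + $216.58 = $891.87
Net pay = $2480.32 − $891.87 = $1588.45

$1588.45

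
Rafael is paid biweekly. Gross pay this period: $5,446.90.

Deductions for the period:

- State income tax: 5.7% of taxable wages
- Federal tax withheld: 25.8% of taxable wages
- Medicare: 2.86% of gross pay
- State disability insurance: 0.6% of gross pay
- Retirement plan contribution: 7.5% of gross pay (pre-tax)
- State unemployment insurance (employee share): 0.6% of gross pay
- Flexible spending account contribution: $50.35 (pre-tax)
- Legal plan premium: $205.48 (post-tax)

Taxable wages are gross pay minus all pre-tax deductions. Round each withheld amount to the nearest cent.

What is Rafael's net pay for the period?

$2,990.18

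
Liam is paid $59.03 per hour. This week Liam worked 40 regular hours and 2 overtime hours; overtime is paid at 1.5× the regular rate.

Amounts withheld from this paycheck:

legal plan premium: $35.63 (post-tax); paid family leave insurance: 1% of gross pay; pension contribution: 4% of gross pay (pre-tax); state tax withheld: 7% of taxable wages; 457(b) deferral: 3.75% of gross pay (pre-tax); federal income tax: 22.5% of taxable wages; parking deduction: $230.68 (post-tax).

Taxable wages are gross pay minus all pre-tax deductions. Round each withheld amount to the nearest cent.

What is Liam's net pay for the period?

$1359.12

Regular pay: 40 × $59.03 = $2361.20
Overtime pay: 2 × $59.03 × 1.5 = $177.09
Gross pay = $2361.20 + $177.09 = $2538.29
Pension contribution: $2538.29 × 0.04 = $101.53
457(b) deferral: $2538.29 × 0.0375 = $95.19
Pre-tax total = $101.53 + $95.19 = $196.72
Taxable wages = $2538.29 − $196.72 = $2341.57
Federal income tax: $2341.57 × 0.225 = $526.85
State tax withheld: $2341.57 × 0.07 = $163.91
Paid family leave insurance: $2538.29 × 0.01 = $25.38
Parking deduction: $230.68
Legal plan premium: $35.63
Total deductions = $101.53 + $95.19 + $526.85 + $163.91 + $25.38 + $230.68 + $35.63 = $1179.17
Net pay = $2538.29 − $1179.17 = $1359.12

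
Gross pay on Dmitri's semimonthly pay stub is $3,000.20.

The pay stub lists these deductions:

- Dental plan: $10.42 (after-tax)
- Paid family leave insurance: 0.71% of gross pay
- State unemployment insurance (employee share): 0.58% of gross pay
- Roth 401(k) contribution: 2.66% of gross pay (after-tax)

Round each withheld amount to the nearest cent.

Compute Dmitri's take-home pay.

State unemployment insurance (employee share): $3,000.20 × 0.0058 = $17.40
Paid family leave insurance: $3,000.20 × 0.0071 = $21.30
Roth 401(k) contribution: $3,000.20 × 0.0266 = $79.81
Dental plan: $10.42
Total deductions = $17.40 + $21.30 + $79.81 + $10.42 = $128.93
Net pay = $3,000.20 − $128.93 = $2,871.27

$2,871.27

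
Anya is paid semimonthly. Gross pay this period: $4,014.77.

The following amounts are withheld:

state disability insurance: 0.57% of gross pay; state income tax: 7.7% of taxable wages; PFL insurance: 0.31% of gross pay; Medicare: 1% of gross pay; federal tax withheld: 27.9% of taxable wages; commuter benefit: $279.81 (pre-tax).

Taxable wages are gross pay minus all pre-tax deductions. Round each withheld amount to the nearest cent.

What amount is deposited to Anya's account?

$2,329.84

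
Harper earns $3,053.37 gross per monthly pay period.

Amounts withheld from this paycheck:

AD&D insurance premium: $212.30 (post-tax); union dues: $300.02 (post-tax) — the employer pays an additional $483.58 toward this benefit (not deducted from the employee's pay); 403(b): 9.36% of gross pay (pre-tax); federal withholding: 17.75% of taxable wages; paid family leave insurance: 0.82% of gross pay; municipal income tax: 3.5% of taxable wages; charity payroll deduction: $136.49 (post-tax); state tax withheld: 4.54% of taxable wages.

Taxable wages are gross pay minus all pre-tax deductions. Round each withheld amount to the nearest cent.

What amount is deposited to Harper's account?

403(b): $3,053.37 × 0.0936 = $285.80
Taxable wages = $3,053.37 − $285.80 = $2,767.57
Municipal income tax: $2,767.57 × 0.035 = $96.86
Federal withholding: $2,767.57 × 0.1775 = $491.24
State tax withheld: $2,767.57 × 0.0454 = $125.65
Paid family leave insurance: $3,053.37 × 0.0082 = $25.04
Union dues: $300.02
AD&D insurance premium: $212.30
Charity payroll deduction: $136.49
(Employer's $483.58 toward union dues is not withheld from the employee.)
Total deductions = $285.80 + $96.86 + $491.24 + $125.65 + $25.04 + $300.02 + $212.30 + $136.49 = $1,673.40
Net pay = $3,053.37 − $1,673.40 = $1,379.97

$1,379.97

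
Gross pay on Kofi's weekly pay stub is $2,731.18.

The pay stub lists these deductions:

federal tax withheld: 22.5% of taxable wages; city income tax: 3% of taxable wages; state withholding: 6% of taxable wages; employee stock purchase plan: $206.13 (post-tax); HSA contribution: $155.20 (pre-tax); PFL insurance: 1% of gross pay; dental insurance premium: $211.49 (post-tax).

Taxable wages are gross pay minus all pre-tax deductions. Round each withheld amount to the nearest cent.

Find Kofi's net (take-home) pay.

$1,319.61

HSA contribution: $155.20
Taxable wages = $2,731.18 − $155.20 = $2,575.98
City income tax: $2,575.98 × 0.03 = $77.28
State withholding: $2,575.98 × 0.06 = $154.56
Federal tax withheld: $2,575.98 × 0.225 = $579.60
PFL insurance: $2,731.18 × 0.01 = $27.31
Dental insurance premium: $211.49
Employee stock purchase plan: $206.13
Total deductions = $155.20 + $77.28 + $154.56 + $579.60 + $27.31 + $211.49 + $206.13 = $1,411.57
Net pay = $2,731.18 − $1,411.57 = $1,319.61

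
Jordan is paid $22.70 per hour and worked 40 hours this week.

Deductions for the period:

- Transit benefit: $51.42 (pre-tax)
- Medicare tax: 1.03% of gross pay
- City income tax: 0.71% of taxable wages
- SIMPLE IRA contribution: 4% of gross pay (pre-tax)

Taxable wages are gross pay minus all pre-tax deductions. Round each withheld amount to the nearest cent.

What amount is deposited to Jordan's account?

Gross pay: 40 × $22.70 = $908.00
Transit benefit: $51.42
SIMPLE IRA contribution: $908.00 × 0.04 = $36.32
Pre-tax total = $51.42 + $36.32 = $87.74
Taxable wages = $908.00 − $87.74 = $820.26
City income tax: $820.26 × 0.0071 = $5.82
Medicare tax: $908.00 × 0.0103 = $9.35
Total deductions = $51.42 + $36.32 + $5.82 + $9.35 = $102.91
Net pay = $908.00 − $102.91 = $805.09

$805.09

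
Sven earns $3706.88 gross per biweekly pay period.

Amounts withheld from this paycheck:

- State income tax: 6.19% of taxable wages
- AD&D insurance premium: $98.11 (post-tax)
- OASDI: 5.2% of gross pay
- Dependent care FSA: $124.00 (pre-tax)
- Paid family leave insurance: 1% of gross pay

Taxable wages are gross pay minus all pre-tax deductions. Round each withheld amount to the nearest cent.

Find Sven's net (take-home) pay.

$3033.16

Dependent care FSA: $124.00
Taxable wages = $3706.88 − $124.00 = $3582.88
State income tax: $3582.88 × 0.0619 = $221.78
Paid family leave insurance: $3706.88 × 0.01 = $37.07
OASDI: $3706.88 × 0.052 = $192.76
AD&D insurance premium: $98.11
Total deductions = $124.00 + $221.78 + $37.07 + $192.76 + $98.11 = $673.72
Net pay = $3706.88 − $673.72 = $3033.16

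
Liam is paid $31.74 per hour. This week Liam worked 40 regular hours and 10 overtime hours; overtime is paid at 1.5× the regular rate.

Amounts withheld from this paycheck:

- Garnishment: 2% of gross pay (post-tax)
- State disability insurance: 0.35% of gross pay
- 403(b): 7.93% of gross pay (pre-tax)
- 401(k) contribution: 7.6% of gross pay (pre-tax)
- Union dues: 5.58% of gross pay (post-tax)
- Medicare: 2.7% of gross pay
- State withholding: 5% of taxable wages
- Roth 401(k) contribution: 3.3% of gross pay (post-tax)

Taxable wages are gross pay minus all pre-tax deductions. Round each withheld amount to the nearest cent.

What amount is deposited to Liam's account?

$1,157.70

Regular pay: 40 × $31.74 = $1,269.60
Overtime pay: 10 × $31.74 × 1.5 = $476.10
Gross pay = $1,269.60 + $476.10 = $1,745.70
403(b): $1,745.70 × 0.0793 = $138.43
401(k) contribution: $1,745.70 × 0.076 = $132.67
Pre-tax total = $138.43 + $132.67 = $271.10
Taxable wages = $1,745.70 − $271.10 = $1,474.60
State withholding: $1,474.60 × 0.05 = $73.73
Medicare: $1,745.70 × 0.027 = $47.13
State disability insurance: $1,745.70 × 0.0035 = $6.11
Garnishment: $1,745.70 × 0.02 = $34.91
Union dues: $1,745.70 × 0.0558 = $97.41
Roth 401(k) contribution: $1,745.70 × 0.033 = $57.61
Total deductions = $138.43 + $132.67 + $73.73 + $47.13 + $6.11 + $34.91 + $97.41 + $57.61 = $588.00
Net pay = $1,745.70 − $588.00 = $1,157.70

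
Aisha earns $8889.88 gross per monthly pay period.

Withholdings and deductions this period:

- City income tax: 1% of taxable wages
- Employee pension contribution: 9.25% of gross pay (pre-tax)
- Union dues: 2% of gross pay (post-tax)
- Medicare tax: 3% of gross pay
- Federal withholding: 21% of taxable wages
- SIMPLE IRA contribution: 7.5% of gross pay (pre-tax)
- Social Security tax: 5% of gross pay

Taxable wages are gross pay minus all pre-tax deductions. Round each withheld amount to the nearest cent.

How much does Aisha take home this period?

$4883.66

SIMPLE IRA contribution: $8889.88 × 0.075 = $666.74
Employee pension contribution: $8889.88 × 0.0925 = $822.31
Pre-tax total = $666.74 + $822.31 = $1489.05
Taxable wages = $8889.88 − $1489.05 = $7400.83
Federal withholding: $7400.83 × 0.21 = $1554.17
City income tax: $7400.83 × 0.01 = $74.01
Social Security tax: $8889.88 × 0.05 = $444.49
Medicare tax: $8889.88 × 0.03 = $266.70
Union dues: $8889.88 × 0.02 = $177.80
Total deductions = $666.74 + $822.31 + $1554.17 + $74.01 + $444.49 + $266.70 + $177.80 = $4006.22
Net pay = $8889.88 − $4006.22 = $4883.66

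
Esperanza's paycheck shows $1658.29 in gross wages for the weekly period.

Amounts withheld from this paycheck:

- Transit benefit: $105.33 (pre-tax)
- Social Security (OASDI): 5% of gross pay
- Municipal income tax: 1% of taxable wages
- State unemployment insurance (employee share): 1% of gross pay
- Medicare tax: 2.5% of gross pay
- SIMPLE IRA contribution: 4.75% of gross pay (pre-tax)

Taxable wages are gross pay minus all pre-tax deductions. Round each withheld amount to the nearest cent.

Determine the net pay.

SIMPLE IRA contribution: $1658.29 × 0.0475 = $78.77
Transit benefit: $105.33
Pre-tax total = $78.77 + $105.33 = $184.10
Taxable wages = $1658.29 − $184.10 = $1474.19
Municipal income tax: $1474.19 × 0.01 = $14.74
State unemployment insurance (employee share): $1658.29 × 0.01 = $16.58
Social Security (OASDI): $1658.29 × 0.05 = $82.91
Medicare tax: $1658.29 × 0.025 = $41.46
Total deductions = $78.77 + $105.33 + $14.74 + $16.58 + $82.91 + $41.46 = $339.79
Net pay = $1658.29 − $339.79 = $1318.50

$1318.50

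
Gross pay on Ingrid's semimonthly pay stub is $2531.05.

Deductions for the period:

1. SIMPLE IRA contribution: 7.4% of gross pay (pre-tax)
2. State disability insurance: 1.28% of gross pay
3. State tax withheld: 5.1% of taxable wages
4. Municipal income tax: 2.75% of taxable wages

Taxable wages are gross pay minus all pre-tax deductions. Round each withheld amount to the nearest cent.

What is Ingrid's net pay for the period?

$2127.37

SIMPLE IRA contribution: $2531.05 × 0.074 = $187.30
Taxable wages = $2531.05 − $187.30 = $2343.75
Municipal income tax: $2343.75 × 0.0275 = $64.45
State tax withheld: $2343.75 × 0.051 = $119.53
State disability insurance: $2531.05 × 0.0128 = $32.40
Total deductions = $187.30 + $64.45 + $119.53 + $32.40 = $403.68
Net pay = $2531.05 − $403.68 = $2127.37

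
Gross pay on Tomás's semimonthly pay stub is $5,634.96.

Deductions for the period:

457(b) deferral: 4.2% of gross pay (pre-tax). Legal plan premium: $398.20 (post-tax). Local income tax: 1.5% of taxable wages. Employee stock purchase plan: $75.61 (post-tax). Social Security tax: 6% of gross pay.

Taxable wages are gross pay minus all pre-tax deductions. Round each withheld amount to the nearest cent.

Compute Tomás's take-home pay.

$4,505.41

457(b) deferral: $5,634.96 × 0.042 = $236.67
Taxable wages = $5,634.96 − $236.67 = $5,398.29
Local income tax: $5,398.29 × 0.015 = $80.97
Social Security tax: $5,634.96 × 0.06 = $338.10
Employee stock purchase plan: $75.61
Legal plan premium: $398.20
Total deductions = $236.67 + $80.97 + $338.10 + $75.61 + $398.20 = $1,129.55
Net pay = $5,634.96 − $1,129.55 = $4,505.41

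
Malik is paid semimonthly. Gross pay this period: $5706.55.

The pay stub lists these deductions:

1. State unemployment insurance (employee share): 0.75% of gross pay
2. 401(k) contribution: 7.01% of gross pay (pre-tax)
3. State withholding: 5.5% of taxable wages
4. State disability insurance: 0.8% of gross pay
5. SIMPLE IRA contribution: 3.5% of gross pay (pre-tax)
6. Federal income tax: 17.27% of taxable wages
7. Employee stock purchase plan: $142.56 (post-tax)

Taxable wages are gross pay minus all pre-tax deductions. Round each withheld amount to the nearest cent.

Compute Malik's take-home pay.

$3712.97

SIMPLE IRA contribution: $5706.55 × 0.035 = $199.73
401(k) contribution: $5706.55 × 0.0701 = $400.03
Pre-tax total = $199.73 + $400.03 = $599.76
Taxable wages = $5706.55 − $599.76 = $5106.79
State withholding: $5106.79 × 0.055 = $280.87
Federal income tax: $5106.79 × 0.1727 = $881.94
State disability insurance: $5706.55 × 0.008 = $45.65
State unemployment insurance (employee share): $5706.55 × 0.0075 = $42.80
Employee stock purchase plan: $142.56
Total deductions = $199.73 + $400.03 + $280.87 + $881.94 + $45.65 + $42.80 + $142.56 = $1993.58
Net pay = $5706.55 − $1993.58 = $3712.97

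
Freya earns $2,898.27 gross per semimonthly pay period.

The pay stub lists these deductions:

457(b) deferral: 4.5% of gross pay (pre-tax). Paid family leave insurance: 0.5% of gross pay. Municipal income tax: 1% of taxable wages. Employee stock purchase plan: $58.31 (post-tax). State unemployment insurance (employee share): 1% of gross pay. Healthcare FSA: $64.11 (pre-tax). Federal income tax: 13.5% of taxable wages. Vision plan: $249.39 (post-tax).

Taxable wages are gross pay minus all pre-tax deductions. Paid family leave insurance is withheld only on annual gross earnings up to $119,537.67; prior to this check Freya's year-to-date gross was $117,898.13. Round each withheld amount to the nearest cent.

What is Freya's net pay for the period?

Healthcare FSA: $64.11
457(b) deferral: $2,898.27 × 0.045 = $130.42
Pre-tax total = $64.11 + $130.42 = $194.53
Taxable wages = $2,898.27 − $194.53 = $2,703.74
Federal income tax: $2,703.74 × 0.135 = $365.00
Municipal income tax: $2,703.74 × 0.01 = $27.04
Paid family leave insurance: only $119,537.67 − $117,898.13 = $1,639.54 of this check is subject → $1,639.54 × 0.005 = $8.20
State unemployment insurance (employee share): $2,898.27 × 0.01 = $28.98
Employee stock purchase plan: $58.31
Vision plan: $249.39
Total deductions = $64.11 + $130.42 + $365.00 + $27.04 + $8.20 + $28.98 + $58.31 + $249.39 = $931.45
Net pay = $2,898.27 − $931.45 = $1,966.82

$1,966.82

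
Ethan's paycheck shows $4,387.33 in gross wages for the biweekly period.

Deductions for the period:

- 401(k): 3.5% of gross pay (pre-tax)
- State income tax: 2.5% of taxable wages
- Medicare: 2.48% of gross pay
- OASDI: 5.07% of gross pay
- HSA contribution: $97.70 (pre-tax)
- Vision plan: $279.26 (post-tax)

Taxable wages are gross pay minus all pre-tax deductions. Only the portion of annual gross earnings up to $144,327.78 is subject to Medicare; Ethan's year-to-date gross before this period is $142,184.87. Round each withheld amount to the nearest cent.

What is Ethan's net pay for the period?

401(k): $4,387.33 × 0.035 = $153.56
HSA contribution: $97.70
Pre-tax total = $153.56 + $97.70 = $251.26
Taxable wages = $4,387.33 − $251.26 = $4,136.07
State income tax: $4,136.07 × 0.025 = $103.40
OASDI: $4,387.33 × 0.0507 = $222.44
Medicare: only $144,327.78 − $142,184.87 = $2,142.91 of this check is subject → $2,142.91 × 0.0248 = $53.14
Vision plan: $279.26
Total deductions = $153.56 + $97.70 + $103.40 + $222.44 + $53.14 + $279.26 = $909.50
Net pay = $4,387.33 − $909.50 = $3,477.83

$3,477.83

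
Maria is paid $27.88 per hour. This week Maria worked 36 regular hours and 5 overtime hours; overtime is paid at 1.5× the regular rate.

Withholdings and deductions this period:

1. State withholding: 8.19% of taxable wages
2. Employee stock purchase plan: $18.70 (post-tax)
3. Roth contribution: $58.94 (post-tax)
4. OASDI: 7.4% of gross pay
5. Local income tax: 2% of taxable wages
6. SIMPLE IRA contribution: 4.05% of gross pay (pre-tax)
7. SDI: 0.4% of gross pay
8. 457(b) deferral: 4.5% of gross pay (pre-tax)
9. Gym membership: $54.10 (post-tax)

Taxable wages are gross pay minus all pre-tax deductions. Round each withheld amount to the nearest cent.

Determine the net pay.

$769.73

Regular pay: 36 × $27.88 = $1,003.68
Overtime pay: 5 × $27.88 × 1.5 = $209.10
Gross pay = $1,003.68 + $209.10 = $1,212.78
457(b) deferral: $1,212.78 × 0.045 = $54.58
SIMPLE IRA contribution: $1,212.78 × 0.0405 = $49.12
Pre-tax total = $54.58 + $49.12 = $103.70
Taxable wages = $1,212.78 − $103.70 = $1,109.08
State withholding: $1,109.08 × 0.0819 = $90.83
Local income tax: $1,109.08 × 0.02 = $22.18
SDI: $1,212.78 × 0.004 = $4.85
OASDI: $1,212.78 × 0.074 = $89.75
Roth contribution: $58.94
Employee stock purchase plan: $18.70
Gym membership: $54.10
Total deductions = $54.58 + $49.12 + $90.83 + $22.18 + $4.85 + $89.75 + $58.94 + $18.70 + $54.10 = $443.05
Net pay = $1,212.78 − $443.05 = $769.73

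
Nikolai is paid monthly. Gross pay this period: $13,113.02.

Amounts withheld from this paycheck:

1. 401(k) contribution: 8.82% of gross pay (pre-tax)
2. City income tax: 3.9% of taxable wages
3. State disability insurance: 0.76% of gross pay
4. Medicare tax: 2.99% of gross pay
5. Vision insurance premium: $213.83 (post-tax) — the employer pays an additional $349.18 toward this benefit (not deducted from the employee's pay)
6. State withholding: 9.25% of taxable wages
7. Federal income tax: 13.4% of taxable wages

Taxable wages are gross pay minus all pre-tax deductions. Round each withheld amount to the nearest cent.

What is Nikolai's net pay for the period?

$8,076.45

401(k) contribution: $13,113.02 × 0.0882 = $1,156.57
Taxable wages = $13,113.02 − $1,156.57 = $11,956.45
Federal income tax: $11,956.45 × 0.134 = $1,602.16
State withholding: $11,956.45 × 0.0925 = $1,105.97
City income tax: $11,956.45 × 0.039 = $466.30
State disability insurance: $13,113.02 × 0.0076 = $99.66
Medicare tax: $13,113.02 × 0.0299 = $392.08
Vision insurance premium: $213.83
(Employer's $349.18 toward vision insurance premium is not withheld from the employee.)
Total deductions = $1,156.57 + $1,602.16 + $1,105.97 + $466.30 + $99.66 + $392.08 + $213.83 = $5,036.57
Net pay = $13,113.02 − $5,036.57 = $8,076.45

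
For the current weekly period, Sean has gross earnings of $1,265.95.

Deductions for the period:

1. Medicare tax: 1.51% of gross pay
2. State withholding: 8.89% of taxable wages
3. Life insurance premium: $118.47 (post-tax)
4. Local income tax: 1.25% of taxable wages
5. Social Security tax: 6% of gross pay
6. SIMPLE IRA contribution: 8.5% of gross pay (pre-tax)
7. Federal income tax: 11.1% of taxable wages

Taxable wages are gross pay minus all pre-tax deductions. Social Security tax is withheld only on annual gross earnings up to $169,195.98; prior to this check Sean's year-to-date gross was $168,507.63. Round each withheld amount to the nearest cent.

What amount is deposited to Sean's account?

SIMPLE IRA contribution: $1,265.95 × 0.085 = $107.61
Taxable wages = $1,265.95 − $107.61 = $1,158.34
Local income tax: $1,158.34 × 0.0125 = $14.48
Federal income tax: $1,158.34 × 0.111 = $128.58
State withholding: $1,158.34 × 0.0889 = $102.98
Social Security tax: only $169,195.98 − $168,507.63 = $688.35 of this check is subject → $688.35 × 0.06 = $41.30
Medicare tax: $1,265.95 × 0.0151 = $19.12
Life insurance premium: $118.47
Total deductions = $107.61 + $14.48 + $128.58 + $102.98 + $41.30 + $19.12 + $118.47 = $532.54
Net pay = $1,265.95 − $532.54 = $733.41

$733.41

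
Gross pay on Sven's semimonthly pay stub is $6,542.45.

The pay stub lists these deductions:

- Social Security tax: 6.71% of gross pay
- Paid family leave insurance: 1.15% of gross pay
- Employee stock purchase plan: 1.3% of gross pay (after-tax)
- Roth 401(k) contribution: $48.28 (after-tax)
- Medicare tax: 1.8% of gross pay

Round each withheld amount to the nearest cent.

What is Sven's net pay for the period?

$5,777.12

Paid family leave insurance: $6,542.45 × 0.0115 = $75.24
Social Security tax: $6,542.45 × 0.0671 = $439.00
Medicare tax: $6,542.45 × 0.018 = $117.76
Employee stock purchase plan: $6,542.45 × 0.013 = $85.05
Roth 401(k) contribution: $48.28
Total deductions = $75.24 + $439.00 + $117.76 + $85.05 + $48.28 = $765.33
Net pay = $6,542.45 − $765.33 = $5,777.12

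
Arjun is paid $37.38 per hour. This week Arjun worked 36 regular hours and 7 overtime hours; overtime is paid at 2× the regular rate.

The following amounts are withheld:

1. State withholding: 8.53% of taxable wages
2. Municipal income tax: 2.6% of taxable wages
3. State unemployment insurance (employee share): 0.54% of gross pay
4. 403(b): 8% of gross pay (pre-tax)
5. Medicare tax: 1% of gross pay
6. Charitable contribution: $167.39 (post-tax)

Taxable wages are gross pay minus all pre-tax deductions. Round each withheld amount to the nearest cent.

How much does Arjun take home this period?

Regular pay: 36 × $37.38 = $1,345.68
Overtime pay: 7 × $37.38 × 2 = $523.32
Gross pay = $1,345.68 + $523.32 = $1,869.00
403(b): $1,869.00 × 0.08 = $149.52
Taxable wages = $1,869.00 − $149.52 = $1,719.48
Municipal income tax: $1,719.48 × 0.026 = $44.71
State withholding: $1,719.48 × 0.0853 = $146.67
State unemployment insurance (employee share): $1,869.00 × 0.0054 = $10.09
Medicare tax: $1,869.00 × 0.01 = $18.69
Charitable contribution: $167.39
Total deductions = $149.52 + $44.71 + $146.67 + $10.09 + $18.69 + $167.39 = $537.07
Net pay = $1,869.00 − $537.07 = $1,331.93

$1,331.93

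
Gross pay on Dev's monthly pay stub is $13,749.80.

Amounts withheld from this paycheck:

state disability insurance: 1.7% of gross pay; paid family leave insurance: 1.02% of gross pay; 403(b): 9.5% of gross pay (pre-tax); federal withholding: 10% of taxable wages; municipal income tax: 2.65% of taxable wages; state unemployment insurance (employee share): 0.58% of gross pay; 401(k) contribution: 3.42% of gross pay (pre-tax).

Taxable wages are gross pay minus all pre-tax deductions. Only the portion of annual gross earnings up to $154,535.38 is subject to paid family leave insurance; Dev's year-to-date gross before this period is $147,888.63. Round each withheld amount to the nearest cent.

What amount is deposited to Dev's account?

403(b): $13,749.80 × 0.095 = $1,306.23
401(k) contribution: $13,749.80 × 0.0342 = $470.24
Pre-tax total = $1,306.23 + $470.24 = $1,776.47
Taxable wages = $13,749.80 − $1,776.47 = $11,973.33
Federal withholding: $11,973.33 × 0.1 = $1,197.33
Municipal income tax: $11,973.33 × 0.0265 = $317.29
State unemployment insurance (employee share): $13,749.80 × 0.0058 = $79.75
Paid family leave insurance: only $154,535.38 − $147,888.63 = $6,646.75 of this check is subject → $6,646.75 × 0.0102 = $67.80
State disability insurance: $13,749.80 × 0.017 = $233.75
Total deductions = $1,306.23 + $470.24 + $1,197.33 + $317.29 + $79.75 + $67.80 + $233.75 = $3,672.39
Net pay = $13,749.80 − $3,672.39 = $10,077.41

$10,077.41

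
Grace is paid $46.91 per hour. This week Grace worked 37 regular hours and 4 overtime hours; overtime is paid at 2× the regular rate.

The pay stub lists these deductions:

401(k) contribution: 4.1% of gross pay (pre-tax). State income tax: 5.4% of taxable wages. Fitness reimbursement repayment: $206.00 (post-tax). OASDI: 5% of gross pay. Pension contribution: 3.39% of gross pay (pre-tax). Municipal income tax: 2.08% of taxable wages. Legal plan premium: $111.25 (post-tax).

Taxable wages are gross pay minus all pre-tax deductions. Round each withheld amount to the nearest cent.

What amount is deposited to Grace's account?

Regular pay: 37 × $46.91 = $1,735.67
Overtime pay: 4 × $46.91 × 2 = $375.28
Gross pay = $1,735.67 + $375.28 = $2,110.95
Pension contribution: $2,110.95 × 0.0339 = $71.56
401(k) contribution: $2,110.95 × 0.041 = $86.55
Pre-tax total = $71.56 + $86.55 = $158.11
Taxable wages = $2,110.95 − $158.11 = $1,952.84
Municipal income tax: $1,952.84 × 0.0208 = $40.62
State income tax: $1,952.84 × 0.054 = $105.45
OASDI: $2,110.95 × 0.05 = $105.55
Legal plan premium: $111.25
Fitness reimbursement repayment: $206.00
Total deductions = $71.56 + $86.55 + $40.62 + $105.45 + $105.55 + $111.25 + $206.00 = $726.98
Net pay = $2,110.95 − $726.98 = $1,383.97

$1,383.97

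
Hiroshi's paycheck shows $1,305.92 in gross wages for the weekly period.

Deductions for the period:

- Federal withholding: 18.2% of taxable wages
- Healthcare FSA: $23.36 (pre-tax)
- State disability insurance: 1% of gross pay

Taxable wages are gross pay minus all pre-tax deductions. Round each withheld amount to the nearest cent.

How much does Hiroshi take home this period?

$1,036.07

Healthcare FSA: $23.36
Taxable wages = $1,305.92 − $23.36 = $1,282.56
Federal withholding: $1,282.56 × 0.182 = $233.43
State disability insurance: $1,305.92 × 0.01 = $13.06
Total deductions = $23.36 + $233.43 + $13.06 = $269.85
Net pay = $1,305.92 − $269.85 = $1,036.07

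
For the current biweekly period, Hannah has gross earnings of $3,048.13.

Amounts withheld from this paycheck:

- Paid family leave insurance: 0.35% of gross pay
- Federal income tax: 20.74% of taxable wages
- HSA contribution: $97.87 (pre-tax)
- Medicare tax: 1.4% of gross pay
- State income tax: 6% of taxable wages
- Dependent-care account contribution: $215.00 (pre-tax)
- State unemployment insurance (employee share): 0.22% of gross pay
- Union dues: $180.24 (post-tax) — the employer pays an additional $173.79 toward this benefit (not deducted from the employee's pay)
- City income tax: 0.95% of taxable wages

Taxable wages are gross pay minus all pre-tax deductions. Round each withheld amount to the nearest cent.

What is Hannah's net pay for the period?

$1,737.58

HSA contribution: $97.87
Dependent-care account contribution: $215.00
Pre-tax total = $97.87 + $215.00 = $312.87
Taxable wages = $3,048.13 − $312.87 = $2,735.26
State income tax: $2,735.26 × 0.06 = $164.12
City income tax: $2,735.26 × 0.0095 = $25.98
Federal income tax: $2,735.26 × 0.2074 = $567.29
Paid family leave insurance: $3,048.13 × 0.0035 = $10.67
Medicare tax: $3,048.13 × 0.014 = $42.67
State unemployment insurance (employee share): $3,048.13 × 0.0022 = $6.71
Union dues: $180.24
(Employer's $173.79 toward union dues is not withheld from the employee.)
Total deductions = $97.87 + $215.00 + $164.12 + $25.98 + $567.29 + $10.67 + $42.67 + $6.71 + $180.24 = $1,310.55
Net pay = $3,048.13 − $1,310.55 = $1,737.58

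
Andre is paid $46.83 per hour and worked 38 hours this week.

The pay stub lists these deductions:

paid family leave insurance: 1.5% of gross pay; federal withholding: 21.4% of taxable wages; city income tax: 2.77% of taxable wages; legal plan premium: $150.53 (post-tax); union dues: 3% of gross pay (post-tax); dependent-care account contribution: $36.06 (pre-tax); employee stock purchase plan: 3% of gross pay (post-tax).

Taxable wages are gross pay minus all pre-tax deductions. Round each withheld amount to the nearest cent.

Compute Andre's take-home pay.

$1038.09

Gross pay: 38 × $46.83 = $1779.54
Dependent-care account contribution: $36.06
Taxable wages = $1779.54 − $36.06 = $1743.48
City income tax: $1743.48 × 0.0277 = $48.29
Federal withholding: $1743.48 × 0.214 = $373.10
Paid family leave insurance: $1779.54 × 0.015 = $26.69
Employee stock purchase plan: $1779.54 × 0.03 = $53.39
Union dues: $1779.54 × 0.03 = $53.39
Legal plan premium: $150.53
Total deductions = $36.06 + $48.29 + $373.10 + $26.69 + $53.39 + $53.39 + $150.53 = $741.45
Net pay = $1779.54 − $741.45 = $1038.09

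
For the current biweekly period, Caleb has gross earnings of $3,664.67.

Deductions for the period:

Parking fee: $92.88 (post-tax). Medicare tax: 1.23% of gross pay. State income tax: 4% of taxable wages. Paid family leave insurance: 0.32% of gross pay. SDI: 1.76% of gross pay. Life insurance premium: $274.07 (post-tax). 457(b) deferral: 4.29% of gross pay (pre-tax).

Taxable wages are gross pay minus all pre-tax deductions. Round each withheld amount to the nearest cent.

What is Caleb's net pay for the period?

457(b) deferral: $3,664.67 × 0.0429 = $157.21
Taxable wages = $3,664.67 − $157.21 = $3,507.46
State income tax: $3,507.46 × 0.04 = $140.30
Paid family leave insurance: $3,664.67 × 0.0032 = $11.73
SDI: $3,664.67 × 0.0176 = $64.50
Medicare tax: $3,664.67 × 0.0123 = $45.08
Parking fee: $92.88
Life insurance premium: $274.07
Total deductions = $157.21 + $140.30 + $11.73 + $64.50 + $45.08 + $92.88 + $274.07 = $785.77
Net pay = $3,664.67 − $785.77 = $2,878.90

$2,878.90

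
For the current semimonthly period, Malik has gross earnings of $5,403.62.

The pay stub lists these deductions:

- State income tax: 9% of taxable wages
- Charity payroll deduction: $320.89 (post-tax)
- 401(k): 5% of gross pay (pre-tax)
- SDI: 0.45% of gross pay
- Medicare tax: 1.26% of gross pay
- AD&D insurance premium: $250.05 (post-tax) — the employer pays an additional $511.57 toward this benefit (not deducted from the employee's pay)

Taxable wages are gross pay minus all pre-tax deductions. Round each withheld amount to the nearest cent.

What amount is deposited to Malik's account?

$4,008.08

401(k): $5,403.62 × 0.05 = $270.18
Taxable wages = $5,403.62 − $270.18 = $5,133.44
State income tax: $5,133.44 × 0.09 = $462.01
SDI: $5,403.62 × 0.0045 = $24.32
Medicare tax: $5,403.62 × 0.0126 = $68.09
AD&D insurance premium: $250.05
Charity payroll deduction: $320.89
(Employer's $511.57 toward AD&D insurance premium is not withheld from the employee.)
Total deductions = $270.18 + $462.01 + $24.32 + $68.09 + $250.05 + $320.89 = $1,395.54
Net pay = $5,403.62 − $1,395.54 = $4,008.08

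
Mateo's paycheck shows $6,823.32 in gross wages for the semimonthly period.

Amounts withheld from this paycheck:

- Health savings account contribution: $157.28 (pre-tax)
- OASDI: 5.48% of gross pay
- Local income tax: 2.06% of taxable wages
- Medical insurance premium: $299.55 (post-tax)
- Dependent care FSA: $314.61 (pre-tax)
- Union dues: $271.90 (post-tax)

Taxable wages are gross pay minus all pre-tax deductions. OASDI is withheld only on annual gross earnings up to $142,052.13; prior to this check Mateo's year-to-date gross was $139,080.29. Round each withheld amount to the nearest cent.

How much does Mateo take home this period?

Dependent care FSA: $314.61
Health savings account contribution: $157.28
Pre-tax total = $314.61 + $157.28 = $471.89
Taxable wages = $6,823.32 − $471.89 = $6,351.43
Local income tax: $6,351.43 × 0.0206 = $130.84
OASDI: only $142,052.13 − $139,080.29 = $2,971.84 of this check is subject → $2,971.84 × 0.0548 = $162.86
Medical insurance premium: $299.55
Union dues: $271.90
Total deductions = $314.61 + $157.28 + $130.84 + $162.86 + $299.55 + $271.90 = $1,337.04
Net pay = $6,823.32 − $1,337.04 = $5,486.28

$5,486.28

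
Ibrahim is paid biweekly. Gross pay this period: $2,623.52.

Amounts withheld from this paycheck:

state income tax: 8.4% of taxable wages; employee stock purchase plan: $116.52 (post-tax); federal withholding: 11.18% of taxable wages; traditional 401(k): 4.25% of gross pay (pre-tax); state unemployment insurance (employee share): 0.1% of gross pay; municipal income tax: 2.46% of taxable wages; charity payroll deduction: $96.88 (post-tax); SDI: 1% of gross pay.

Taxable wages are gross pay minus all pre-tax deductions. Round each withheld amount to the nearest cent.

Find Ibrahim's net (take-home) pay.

Traditional 401(k): $2,623.52 × 0.0425 = $111.50
Taxable wages = $2,623.52 − $111.50 = $2,512.02
Federal withholding: $2,512.02 × 0.1118 = $280.84
Municipal income tax: $2,512.02 × 0.0246 = $61.80
State income tax: $2,512.02 × 0.084 = $211.01
State unemployment insurance (employee share): $2,623.52 × 0.001 = $2.62
SDI: $2,623.52 × 0.01 = $26.24
Charity payroll deduction: $96.88
Employee stock purchase plan: $116.52
Total deductions = $111.50 + $280.84 + $61.80 + $211.01 + $2.62 + $26.24 + $96.88 + $116.52 = $907.41
Net pay = $2,623.52 − $907.41 = $1,716.11

$1,716.11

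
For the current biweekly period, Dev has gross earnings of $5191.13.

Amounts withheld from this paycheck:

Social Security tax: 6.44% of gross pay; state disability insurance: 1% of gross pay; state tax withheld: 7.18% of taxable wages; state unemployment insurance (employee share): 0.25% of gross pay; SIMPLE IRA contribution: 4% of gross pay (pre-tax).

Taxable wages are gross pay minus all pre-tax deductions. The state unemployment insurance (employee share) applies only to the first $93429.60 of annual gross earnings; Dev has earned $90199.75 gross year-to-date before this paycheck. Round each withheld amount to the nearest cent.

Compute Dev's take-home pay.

SIMPLE IRA contribution: $5191.13 × 0.04 = $207.65
Taxable wages = $5191.13 − $207.65 = $4983.48
State tax withheld: $4983.48 × 0.0718 = $357.81
Social Security tax: $5191.13 × 0.0644 = $334.31
State disability insurance: $5191.13 × 0.01 = $51.91
State unemployment insurance (employee share): only $93429.60 − $90199.75 = $3229.85 of this check is subject → $3229.85 × 0.0025 = $8.07
Total deductions = $207.65 + $357.81 + $334.31 + $51.91 + $8.07 = $959.75
Net pay = $5191.13 − $959.75 = $4231.38

$4231.38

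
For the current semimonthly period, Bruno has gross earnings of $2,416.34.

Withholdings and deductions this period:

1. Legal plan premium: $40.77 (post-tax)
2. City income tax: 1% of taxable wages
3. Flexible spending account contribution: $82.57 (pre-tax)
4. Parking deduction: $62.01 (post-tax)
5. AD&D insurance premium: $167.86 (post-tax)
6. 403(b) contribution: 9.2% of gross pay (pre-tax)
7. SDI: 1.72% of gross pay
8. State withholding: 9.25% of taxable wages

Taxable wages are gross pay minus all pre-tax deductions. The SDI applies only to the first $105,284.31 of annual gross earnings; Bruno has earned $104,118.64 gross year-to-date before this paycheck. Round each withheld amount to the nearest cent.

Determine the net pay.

403(b) contribution: $2,416.34 × 0.092 = $222.30
Flexible spending account contribution: $82.57
Pre-tax total = $222.30 + $82.57 = $304.87
Taxable wages = $2,416.34 − $304.87 = $2,111.47
City income tax: $2,111.47 × 0.01 = $21.11
State withholding: $2,111.47 × 0.0925 = $195.31
SDI: only $105,284.31 − $104,118.64 = $1,165.67 of this check is subject → $1,165.67 × 0.0172 = $20.05
AD&D insurance premium: $167.86
Parking deduction: $62.01
Legal plan premium: $40.77
Total deductions = $222.30 + $82.57 + $21.11 + $195.31 + $20.05 + $167.86 + $62.01 + $40.77 = $811.98
Net pay = $2,416.34 − $811.98 = $1,604.36

$1,604.36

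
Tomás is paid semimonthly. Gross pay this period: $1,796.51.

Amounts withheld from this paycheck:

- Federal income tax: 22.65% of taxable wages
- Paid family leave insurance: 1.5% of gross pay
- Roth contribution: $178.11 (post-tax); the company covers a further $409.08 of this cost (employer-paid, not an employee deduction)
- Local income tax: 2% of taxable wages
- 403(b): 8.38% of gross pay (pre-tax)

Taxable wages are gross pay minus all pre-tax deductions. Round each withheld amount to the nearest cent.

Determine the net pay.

$1,035.17

403(b): $1,796.51 × 0.0838 = $150.55
Taxable wages = $1,796.51 − $150.55 = $1,645.96
Local income tax: $1,645.96 × 0.02 = $32.92
Federal income tax: $1,645.96 × 0.2265 = $372.81
Paid family leave insurance: $1,796.51 × 0.015 = $26.95
Roth contribution: $178.11
(Employer's $409.08 toward Roth contribution is not withheld from the employee.)
Total deductions = $150.55 + $32.92 + $372.81 + $26.95 + $178.11 = $761.34
Net pay = $1,796.51 − $761.34 = $1,035.17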